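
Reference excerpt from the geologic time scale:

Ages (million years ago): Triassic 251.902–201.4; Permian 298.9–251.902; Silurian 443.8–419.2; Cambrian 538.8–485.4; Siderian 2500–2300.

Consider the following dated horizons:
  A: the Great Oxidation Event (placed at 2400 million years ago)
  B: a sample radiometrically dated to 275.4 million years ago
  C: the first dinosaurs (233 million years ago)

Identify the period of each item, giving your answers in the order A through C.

A — Siderian; B — Permian; C — Triassic

Match each age against the start–end ranges in the excerpt: A = 2400 Ma → Siderian (2500–2300); B = 275.4 Ma → Permian (298.9–251.902); C = 233 Ma → Triassic (251.902–201.4).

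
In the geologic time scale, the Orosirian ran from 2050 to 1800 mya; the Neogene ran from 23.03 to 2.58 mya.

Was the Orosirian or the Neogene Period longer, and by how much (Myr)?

Orosirian, by 229.55 million years

Orosirian: 2050 − 1800 = 250 Myr.
Neogene: 23.03 − 2.58 = 20.45 Myr.
Difference: 250 − 20.45 = 229.55 Myr, so the Orosirian was longer.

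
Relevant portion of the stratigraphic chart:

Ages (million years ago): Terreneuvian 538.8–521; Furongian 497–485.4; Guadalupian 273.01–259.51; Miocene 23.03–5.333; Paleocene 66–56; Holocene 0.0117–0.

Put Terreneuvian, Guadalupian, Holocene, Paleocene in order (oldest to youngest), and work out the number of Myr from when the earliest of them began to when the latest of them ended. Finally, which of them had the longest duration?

Start ages (Ma): Terreneuvian 538.8, Guadalupian 273.01, Paleocene 66, Holocene 0.0117.
Ordered oldest to youngest: Terreneuvian, Guadalupian, Paleocene, Holocene.
Span = 538.8 − 0 = 538.8 Myr.
Durations: Guadalupian 13.5, Paleocene 10, Holocene 0.0117, Terreneuvian 17.8 → longest is Terreneuvian (17.8 Myr).

Terreneuvian, Guadalupian, Paleocene, Holocene; total span 538.8 Myr; longest is Terreneuvian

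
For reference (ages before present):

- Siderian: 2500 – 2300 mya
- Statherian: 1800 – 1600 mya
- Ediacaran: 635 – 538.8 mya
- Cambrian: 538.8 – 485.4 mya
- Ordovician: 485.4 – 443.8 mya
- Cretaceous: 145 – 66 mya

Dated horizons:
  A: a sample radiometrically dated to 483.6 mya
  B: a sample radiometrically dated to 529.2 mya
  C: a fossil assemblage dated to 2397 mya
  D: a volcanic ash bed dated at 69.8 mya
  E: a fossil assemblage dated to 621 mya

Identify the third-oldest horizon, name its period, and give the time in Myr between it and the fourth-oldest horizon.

B, in the Cambrian; 45.6 million years to A

Sorted oldest-first by Ma: C (2397), E (621), B (529.2), A (483.6), D (69.8).
The third oldest is B at 529.2 Ma, which lies in 538.8–485.4 Ma: the Cambrian.
The fourth oldest is A at 483.6 Ma; separation = |529.2 − 483.6| = 45.6 Myr.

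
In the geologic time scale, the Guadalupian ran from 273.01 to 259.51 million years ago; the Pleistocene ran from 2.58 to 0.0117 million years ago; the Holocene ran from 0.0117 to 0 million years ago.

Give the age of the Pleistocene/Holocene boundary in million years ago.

The Pleistocene ends and the Holocene begins at 0.0117 million years ago.

0.0117 million years ago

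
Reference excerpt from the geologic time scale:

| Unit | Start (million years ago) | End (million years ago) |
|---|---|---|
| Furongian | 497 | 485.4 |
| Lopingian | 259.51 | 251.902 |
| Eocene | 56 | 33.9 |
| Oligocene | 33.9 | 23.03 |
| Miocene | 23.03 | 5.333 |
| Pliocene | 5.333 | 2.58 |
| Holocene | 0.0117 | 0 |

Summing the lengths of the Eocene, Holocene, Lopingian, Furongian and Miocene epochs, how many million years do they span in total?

59.0167 million years

Duration is start − end for each: (56 − 33.9) + (0.0117 − 0) + (259.51 − 251.902) + (497 − 485.4) + (23.03 − 5.333).
That is 22.1 + 0.0117 + 7.608 + 11.6 + 17.697, which totals 59.0167 million years.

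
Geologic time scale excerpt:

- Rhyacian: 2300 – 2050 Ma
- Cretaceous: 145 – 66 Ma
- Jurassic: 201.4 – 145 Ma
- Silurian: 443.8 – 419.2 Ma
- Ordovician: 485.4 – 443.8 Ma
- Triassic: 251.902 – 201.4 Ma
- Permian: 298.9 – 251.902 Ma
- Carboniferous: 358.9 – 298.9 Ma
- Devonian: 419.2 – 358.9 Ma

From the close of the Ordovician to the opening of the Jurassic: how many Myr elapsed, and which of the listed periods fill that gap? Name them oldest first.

242.4 million years; Silurian, Devonian, Carboniferous, Permian, Triassic

The Ordovician closes at 443.8 Ma and the Jurassic opens at 201.4 Ma, so the interval is 443.8 − 201.4 = 242.4 Myr.
A period fits inside if it starts at or after 443.8 Ma and ends at or before 201.4 Ma; oldest first that gives Silurian, Devonian, Carboniferous, Permian, Triassic.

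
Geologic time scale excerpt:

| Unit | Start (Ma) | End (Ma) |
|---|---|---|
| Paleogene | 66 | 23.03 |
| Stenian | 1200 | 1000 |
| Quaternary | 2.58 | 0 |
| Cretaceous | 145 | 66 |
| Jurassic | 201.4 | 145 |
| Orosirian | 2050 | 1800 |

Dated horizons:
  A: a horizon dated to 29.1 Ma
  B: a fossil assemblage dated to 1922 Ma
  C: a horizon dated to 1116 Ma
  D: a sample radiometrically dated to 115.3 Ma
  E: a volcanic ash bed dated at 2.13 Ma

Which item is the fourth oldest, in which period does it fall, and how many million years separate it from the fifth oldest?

Sorted oldest-first by Ma: B (1922), C (1116), D (115.3), A (29.1), E (2.13).
The fourth oldest is A at 29.1 Ma, which lies in 66–23.03 Ma: the Paleogene.
The fifth oldest is E at 2.13 Ma; separation = |29.1 − 2.13| = 26.97 Myr.

A, in the Paleogene; 26.97 million years to E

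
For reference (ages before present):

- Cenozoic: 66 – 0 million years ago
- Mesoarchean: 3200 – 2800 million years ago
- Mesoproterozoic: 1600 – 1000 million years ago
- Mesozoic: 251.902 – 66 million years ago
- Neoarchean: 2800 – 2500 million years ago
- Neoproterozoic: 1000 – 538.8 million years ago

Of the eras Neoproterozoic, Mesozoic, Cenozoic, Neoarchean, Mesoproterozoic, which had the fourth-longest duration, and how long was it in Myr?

Start − end for each: Neoproterozoic 1000 − 538.8 = 461.2; Mesozoic 251.902 − 66 = 185.902; Cenozoic 66 − 0 = 66; Neoarchean 2800 − 2500 = 300; Mesoproterozoic 1600 − 1000 = 600.
Ranking these from longest: Mesoproterozoic > Neoproterozoic > Neoarchean > Mesozoic > Cenozoic.
Position 4 in that ranking is Mesozoic, which lasted 185.902 Myr.

Mesozoic, 185.902 million years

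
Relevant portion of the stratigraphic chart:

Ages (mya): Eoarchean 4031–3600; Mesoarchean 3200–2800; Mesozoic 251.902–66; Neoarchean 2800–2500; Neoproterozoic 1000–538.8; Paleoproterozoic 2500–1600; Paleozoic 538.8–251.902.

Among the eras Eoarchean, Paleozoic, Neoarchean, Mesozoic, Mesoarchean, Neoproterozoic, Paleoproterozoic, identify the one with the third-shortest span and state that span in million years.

Start − end for each: Eoarchean 4031 − 3600 = 431; Paleozoic 538.8 − 251.902 = 286.898; Neoarchean 2800 − 2500 = 300; Mesozoic 251.902 − 66 = 185.902; Mesoarchean 3200 − 2800 = 400; Neoproterozoic 1000 − 538.8 = 461.2; Paleoproterozoic 2500 − 1600 = 900.
Ranking these from shortest: Mesozoic < Paleozoic < Neoarchean < Mesoarchean < Eoarchean < Neoproterozoic < Paleoproterozoic.
Position 3 in that ranking is Neoarchean, which lasted 300 Myr.

Neoarchean, 300 million years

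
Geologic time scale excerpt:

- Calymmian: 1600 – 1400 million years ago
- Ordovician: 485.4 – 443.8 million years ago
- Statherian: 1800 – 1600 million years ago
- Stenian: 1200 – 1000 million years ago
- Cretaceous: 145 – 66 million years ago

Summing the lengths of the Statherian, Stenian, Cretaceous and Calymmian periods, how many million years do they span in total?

679 million years

Each duration: Statherian = 200; Stenian = 200; Cretaceous = 79; Calymmian = 200.
Sum: 200 + 200 + 79 + 200 = 679 Myr.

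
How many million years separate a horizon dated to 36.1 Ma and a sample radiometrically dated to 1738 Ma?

1701.9 million years

1738 − 36.1 = 1701.9 million years.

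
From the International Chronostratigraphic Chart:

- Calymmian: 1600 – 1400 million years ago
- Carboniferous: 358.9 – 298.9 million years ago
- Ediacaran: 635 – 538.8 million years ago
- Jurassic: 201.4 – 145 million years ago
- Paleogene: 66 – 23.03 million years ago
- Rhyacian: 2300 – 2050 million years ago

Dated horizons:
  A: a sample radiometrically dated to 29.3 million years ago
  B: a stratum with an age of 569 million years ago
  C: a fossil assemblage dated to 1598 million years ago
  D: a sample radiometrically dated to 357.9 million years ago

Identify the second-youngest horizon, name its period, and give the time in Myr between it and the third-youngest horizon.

D, in the Carboniferous; 211.1 million years to B

Smaller Ma means younger, so youngest first: A 29.3 < D 357.9 < B 569 < C 1598.
Counting 2 along gives D (357.9 Ma); the excerpt puts that inside the Carboniferous, 358.9–298.9 Ma.
Next in line is B (569 Ma), and 569 − 357.9 = 211.1 Myr.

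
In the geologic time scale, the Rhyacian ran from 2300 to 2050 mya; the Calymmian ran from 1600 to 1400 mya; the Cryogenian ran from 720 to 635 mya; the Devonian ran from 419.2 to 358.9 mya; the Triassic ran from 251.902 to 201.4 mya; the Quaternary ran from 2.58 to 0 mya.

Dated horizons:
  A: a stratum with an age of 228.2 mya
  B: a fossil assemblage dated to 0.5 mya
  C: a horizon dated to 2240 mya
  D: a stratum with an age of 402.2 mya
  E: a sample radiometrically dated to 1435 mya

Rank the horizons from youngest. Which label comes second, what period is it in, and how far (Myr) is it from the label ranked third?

Sorted youngest-first by Ma: B (0.5), A (228.2), D (402.2), E (1435), C (2240).
The second youngest is A at 228.2 Ma, which lies in 251.902–201.4 Ma: the Triassic.
The third youngest is D at 402.2 Ma; separation = |228.2 − 402.2| = 174 Myr.

A, in the Triassic; 174 million years to D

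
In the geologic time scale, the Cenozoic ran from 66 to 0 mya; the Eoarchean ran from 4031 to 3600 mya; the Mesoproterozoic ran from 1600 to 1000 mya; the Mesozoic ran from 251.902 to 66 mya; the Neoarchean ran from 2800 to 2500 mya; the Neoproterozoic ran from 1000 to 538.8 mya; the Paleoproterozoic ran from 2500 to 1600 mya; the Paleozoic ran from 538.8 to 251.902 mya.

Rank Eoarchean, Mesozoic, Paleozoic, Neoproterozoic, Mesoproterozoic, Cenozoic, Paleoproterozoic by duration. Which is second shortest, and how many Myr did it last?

Mesozoic, 185.902 million years

Durations: Eoarchean 431; Mesozoic 185.902; Paleozoic 286.898; Neoproterozoic 461.2; Mesoproterozoic 600; Cenozoic 66; Paleoproterozoic 900 Myr.
Sorted shortest-first: Cenozoic (66), Mesozoic (185.902), Paleozoic (286.898), Eoarchean (431), Neoproterozoic (461.2), Mesoproterozoic (600), Paleoproterozoic (900).
The second shortest is Mesozoic at 185.902 Myr.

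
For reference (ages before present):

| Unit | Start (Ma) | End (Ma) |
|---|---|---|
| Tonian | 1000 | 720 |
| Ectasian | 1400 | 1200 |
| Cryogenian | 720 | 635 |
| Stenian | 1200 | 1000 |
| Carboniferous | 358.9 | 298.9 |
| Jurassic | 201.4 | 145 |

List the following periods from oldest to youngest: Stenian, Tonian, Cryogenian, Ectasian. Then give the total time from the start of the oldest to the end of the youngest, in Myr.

Ectasian, Stenian, Tonian, Cryogenian; total span 765 Myr

From the excerpt: Stenian 1200–1000; Tonian 1000–720; Cryogenian 720–635; Ectasian 1400–1200 (Ma).
Larger Ma is earlier, so the oldest is Ectasian and the youngest is Cryogenian; oldest to youngest: Ectasian, Stenian, Tonian, Cryogenian.
Oldest start 1400 minus youngest end 635 gives 765 Myr overall.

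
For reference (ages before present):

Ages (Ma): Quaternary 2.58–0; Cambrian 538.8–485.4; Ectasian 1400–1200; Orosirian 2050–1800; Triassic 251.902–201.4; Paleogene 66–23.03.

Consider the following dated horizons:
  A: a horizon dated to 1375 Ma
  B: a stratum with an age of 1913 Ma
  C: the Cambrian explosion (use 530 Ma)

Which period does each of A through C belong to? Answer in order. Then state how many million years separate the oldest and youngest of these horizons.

Match each age against the start–end ranges in the excerpt: A = 1375 Ma → Ectasian (1400–1200); B = 1913 Ma → Orosirian (2050–1800); C = 530 Ma → Cambrian (538.8–485.4).
The largest age is 1913 Ma and the smallest is 530 Ma; their difference is 1383 Myr.

A — Ectasian; B — Orosirian; C — Cambrian; span 1383 million years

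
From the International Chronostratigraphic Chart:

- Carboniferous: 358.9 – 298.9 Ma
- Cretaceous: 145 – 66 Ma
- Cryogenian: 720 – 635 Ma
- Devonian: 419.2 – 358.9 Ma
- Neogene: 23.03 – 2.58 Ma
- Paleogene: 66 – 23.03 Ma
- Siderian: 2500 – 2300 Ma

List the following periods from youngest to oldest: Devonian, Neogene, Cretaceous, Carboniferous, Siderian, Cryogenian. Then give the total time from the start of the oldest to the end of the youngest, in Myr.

Neogene → Cretaceous → Carboniferous → Devonian → Cryogenian → Siderian; total span 2497.42 Myr

From the excerpt: Devonian 419.2–358.9; Neogene 23.03–2.58; Cretaceous 145–66; Carboniferous 358.9–298.9; Siderian 2500–2300; Cryogenian 720–635 (Ma).
Larger Ma is earlier, so the oldest is Siderian and the youngest is Neogene; youngest to oldest: Neogene, Cretaceous, Carboniferous, Devonian, Cryogenian, Siderian.
Oldest start 2500 minus youngest end 2.58 gives 2497.42 Myr overall.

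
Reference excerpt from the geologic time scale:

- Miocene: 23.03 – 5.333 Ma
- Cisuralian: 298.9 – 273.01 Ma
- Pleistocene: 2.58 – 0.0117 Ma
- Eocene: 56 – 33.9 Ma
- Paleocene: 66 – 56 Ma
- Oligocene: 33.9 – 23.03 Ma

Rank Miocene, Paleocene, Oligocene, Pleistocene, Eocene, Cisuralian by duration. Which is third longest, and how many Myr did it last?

Miocene, 17.697 million years

Start − end for each: Miocene 23.03 − 5.333 = 17.697; Paleocene 66 − 56 = 10; Oligocene 33.9 − 23.03 = 10.87; Pleistocene 2.58 − 0.0117 = 2.5683; Eocene 56 − 33.9 = 22.1; Cisuralian 298.9 − 273.01 = 25.89.
Ranking these from longest: Cisuralian > Eocene > Miocene > Oligocene > Paleocene > Pleistocene.
Position 3 in that ranking is Miocene, which lasted 17.697 Myr.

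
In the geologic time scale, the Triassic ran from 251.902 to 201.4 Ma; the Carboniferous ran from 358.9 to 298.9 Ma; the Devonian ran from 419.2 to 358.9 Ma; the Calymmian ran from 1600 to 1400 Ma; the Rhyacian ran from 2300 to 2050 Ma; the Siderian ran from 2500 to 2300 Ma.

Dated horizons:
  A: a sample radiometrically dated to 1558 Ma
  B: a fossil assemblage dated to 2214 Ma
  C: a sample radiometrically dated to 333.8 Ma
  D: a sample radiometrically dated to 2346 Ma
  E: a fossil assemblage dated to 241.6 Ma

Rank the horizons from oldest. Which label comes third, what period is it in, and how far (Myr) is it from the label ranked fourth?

A, in the Calymmian; 1224.2 million years to C

Larger Ma means older, so oldest first: D 2346 > B 2214 > A 1558 > C 333.8 > E 241.6.
Counting 3 along gives A (1558 Ma); the excerpt puts that inside the Calymmian, 1600–1400 Ma.
Next in line is C (333.8 Ma), and 1558 − 333.8 = 1224.2 Myr.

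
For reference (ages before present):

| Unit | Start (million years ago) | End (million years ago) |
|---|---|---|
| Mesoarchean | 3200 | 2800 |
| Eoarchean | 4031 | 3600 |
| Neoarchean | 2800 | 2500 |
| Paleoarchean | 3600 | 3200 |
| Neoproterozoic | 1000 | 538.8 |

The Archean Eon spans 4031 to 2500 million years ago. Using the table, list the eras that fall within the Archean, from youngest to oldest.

Eras with both bounds inside 4031–2500 Ma: Neoarchean (2800–2500), Mesoarchean (3200–2800), Paleoarchean (3600–3200), Eoarchean (4031–3600).

Neoarchean, Mesoarchean, Paleoarchean, Eoarchean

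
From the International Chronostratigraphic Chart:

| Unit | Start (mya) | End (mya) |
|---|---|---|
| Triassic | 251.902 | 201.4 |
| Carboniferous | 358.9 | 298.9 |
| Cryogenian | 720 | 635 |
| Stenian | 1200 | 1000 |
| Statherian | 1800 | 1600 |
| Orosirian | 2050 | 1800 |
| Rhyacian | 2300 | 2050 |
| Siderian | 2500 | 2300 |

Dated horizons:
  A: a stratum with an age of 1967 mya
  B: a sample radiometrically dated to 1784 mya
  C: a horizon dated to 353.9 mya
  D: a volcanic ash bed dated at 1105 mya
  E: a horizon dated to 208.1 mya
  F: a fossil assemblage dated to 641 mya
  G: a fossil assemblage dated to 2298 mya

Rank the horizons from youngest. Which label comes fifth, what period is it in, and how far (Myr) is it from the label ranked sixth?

Sorted youngest-first by Ma: E (208.1), C (353.9), F (641), D (1105), B (1784), A (1967), G (2298).
The fifth youngest is B at 1784 Ma, which lies in 1800–1600 Ma: the Statherian.
The sixth youngest is A at 1967 Ma; separation = |1784 − 1967| = 183 Myr.

B, in the Statherian; 183 million years to A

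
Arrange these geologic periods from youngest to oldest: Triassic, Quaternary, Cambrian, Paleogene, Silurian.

Quaternary → Paleogene → Triassic → Silurian → Cambrian

Era membership (oldest first within each) — Paleozoic: Cambrian, Silurian; Mesozoic: Triassic; Cenozoic: Paleogene, Quaternary. Paleozoic precedes Mesozoic, which precedes Cenozoic. Concatenating the groups in that era order and then reversing gives youngest to oldest.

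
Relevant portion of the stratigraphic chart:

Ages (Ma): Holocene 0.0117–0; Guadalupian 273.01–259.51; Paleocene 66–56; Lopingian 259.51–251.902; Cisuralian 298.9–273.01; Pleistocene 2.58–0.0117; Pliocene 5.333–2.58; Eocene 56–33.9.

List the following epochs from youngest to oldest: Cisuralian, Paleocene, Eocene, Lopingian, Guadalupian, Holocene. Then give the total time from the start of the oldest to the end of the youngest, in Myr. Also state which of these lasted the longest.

Holocene → Eocene → Paleocene → Lopingian → Guadalupian → Cisuralian; total span 298.9 Myr; longest is Cisuralian

Start ages (Ma): Cisuralian 298.9, Guadalupian 273.01, Lopingian 259.51, Paleocene 66, Eocene 56, Holocene 0.0117.
Ordered youngest to oldest: Holocene, Eocene, Paleocene, Lopingian, Guadalupian, Cisuralian.
Span = 298.9 − 0 = 298.9 Myr.
Durations: Holocene 0.0117, Lopingian 7.608, Eocene 22.1, Guadalupian 13.5, Cisuralian 25.89, Paleocene 10 → longest is Cisuralian (25.89 Myr).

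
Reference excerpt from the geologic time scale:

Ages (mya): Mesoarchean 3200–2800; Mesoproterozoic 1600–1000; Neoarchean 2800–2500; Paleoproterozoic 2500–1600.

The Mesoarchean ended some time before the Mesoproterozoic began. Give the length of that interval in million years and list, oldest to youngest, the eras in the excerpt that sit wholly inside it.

1200 million years; Neoarchean, Paleoproterozoic

The Mesoarchean closes at 2800 Ma and the Mesoproterozoic opens at 1600 Ma, so the interval is 2800 − 1600 = 1200 Myr.
An era fits inside if it starts at or after 2800 Ma and ends at or before 1600 Ma; oldest first that gives Neoarchean, Paleoproterozoic.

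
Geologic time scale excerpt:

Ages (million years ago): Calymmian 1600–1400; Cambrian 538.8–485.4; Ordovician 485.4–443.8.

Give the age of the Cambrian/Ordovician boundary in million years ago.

485.4 million years ago

The Cambrian ends and the Ordovician begins at 485.4 million years ago.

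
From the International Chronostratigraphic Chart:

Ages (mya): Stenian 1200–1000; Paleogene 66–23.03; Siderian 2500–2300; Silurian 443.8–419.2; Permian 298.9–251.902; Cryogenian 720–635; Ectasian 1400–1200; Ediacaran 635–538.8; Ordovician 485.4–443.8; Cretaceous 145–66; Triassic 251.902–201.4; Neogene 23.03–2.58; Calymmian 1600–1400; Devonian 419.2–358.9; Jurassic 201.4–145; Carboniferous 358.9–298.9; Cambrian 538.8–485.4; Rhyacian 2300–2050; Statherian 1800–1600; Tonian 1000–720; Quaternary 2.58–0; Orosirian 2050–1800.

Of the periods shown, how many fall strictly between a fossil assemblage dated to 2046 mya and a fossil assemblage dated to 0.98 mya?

18

The older date is 2046 Ma and the younger is 0.98 Ma.
Periods with start < 2046 and end > 0.98 Ma: Statherian (1800–1600), Calymmian (1600–1400), Ectasian (1400–1200), Stenian (1200–1000), Tonian (1000–720), Cryogenian (720–635), Ediacaran (635–538.8), Cambrian (538.8–485.4), Ordovician (485.4–443.8), Silurian (443.8–419.2), Devonian (419.2–358.9), Carboniferous (358.9–298.9), Permian (298.9–251.902), Triassic (251.902–201.4), Jurassic (201.4–145), Cretaceous (145–66), Paleogene (66–23.03), Neogene (23.03–2.58).
That is 18 complete periods.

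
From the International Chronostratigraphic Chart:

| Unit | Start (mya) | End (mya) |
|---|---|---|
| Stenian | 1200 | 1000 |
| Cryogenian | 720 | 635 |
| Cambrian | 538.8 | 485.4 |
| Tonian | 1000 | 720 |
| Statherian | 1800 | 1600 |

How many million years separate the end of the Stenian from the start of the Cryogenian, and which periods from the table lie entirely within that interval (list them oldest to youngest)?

280 million years; Tonian

The Stenian closes at 1000 Ma and the Cryogenian opens at 720 Ma, so the interval is 1000 − 720 = 280 Myr.
A period fits inside if it starts at or after 1000 Ma and ends at or before 720 Ma; oldest first that gives Tonian.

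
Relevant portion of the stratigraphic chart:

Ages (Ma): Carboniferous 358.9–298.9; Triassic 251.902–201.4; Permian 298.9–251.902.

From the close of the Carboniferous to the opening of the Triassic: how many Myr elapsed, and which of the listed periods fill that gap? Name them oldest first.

End of Carboniferous = 298.9 Ma; start of Triassic = 251.902 Ma.
Gap = 298.9 − 251.902 = 46.998 Myr.
Periods wholly inside 298.9–251.902 Ma: Permian (298.9–251.902).

46.998 million years; Permian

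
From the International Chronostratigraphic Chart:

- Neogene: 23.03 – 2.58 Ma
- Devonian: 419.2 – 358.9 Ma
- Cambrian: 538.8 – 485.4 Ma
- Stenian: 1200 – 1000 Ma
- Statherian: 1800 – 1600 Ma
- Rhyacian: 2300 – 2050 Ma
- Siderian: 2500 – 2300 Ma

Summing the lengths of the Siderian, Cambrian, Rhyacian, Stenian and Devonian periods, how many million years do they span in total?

763.7 million years

Each duration: Siderian = 200; Cambrian = 53.4; Rhyacian = 250; Stenian = 200; Devonian = 60.3.
Sum: 200 + 53.4 + 250 + 200 + 60.3 = 763.7 Myr.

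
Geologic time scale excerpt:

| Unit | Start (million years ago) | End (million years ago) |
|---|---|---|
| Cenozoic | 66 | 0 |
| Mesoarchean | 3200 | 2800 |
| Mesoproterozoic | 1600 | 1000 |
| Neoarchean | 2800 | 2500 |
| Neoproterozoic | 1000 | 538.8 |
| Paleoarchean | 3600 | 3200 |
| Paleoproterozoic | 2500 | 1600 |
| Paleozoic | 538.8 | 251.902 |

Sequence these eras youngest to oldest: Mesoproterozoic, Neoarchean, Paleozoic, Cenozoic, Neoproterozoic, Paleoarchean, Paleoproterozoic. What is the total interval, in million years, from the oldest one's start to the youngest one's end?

From the excerpt: Mesoproterozoic 1600–1000; Neoarchean 2800–2500; Paleozoic 538.8–251.902; Cenozoic 66–0; Neoproterozoic 1000–538.8; Paleoarchean 3600–3200; Paleoproterozoic 2500–1600 (Ma).
Larger Ma is earlier, so the oldest is Paleoarchean and the youngest is Cenozoic; youngest to oldest: Cenozoic, Paleozoic, Neoproterozoic, Mesoproterozoic, Paleoproterozoic, Neoarchean, Paleoarchean.
Oldest start 3600 minus youngest end 0 gives 3600 Myr overall.

Cenozoic → Paleozoic → Neoproterozoic → Mesoproterozoic → Paleoproterozoic → Neoarchean → Paleoarchean; total span 3600 Myr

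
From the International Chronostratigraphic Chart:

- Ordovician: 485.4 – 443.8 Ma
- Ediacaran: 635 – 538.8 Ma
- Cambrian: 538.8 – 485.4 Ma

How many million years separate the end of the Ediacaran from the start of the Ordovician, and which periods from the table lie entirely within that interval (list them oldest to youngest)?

53.4 million years; Cambrian

End of Ediacaran = 538.8 Ma; start of Ordovician = 485.4 Ma.
Gap = 538.8 − 485.4 = 53.4 Myr.
Periods wholly inside 538.8–485.4 Ma: Cambrian (538.8–485.4).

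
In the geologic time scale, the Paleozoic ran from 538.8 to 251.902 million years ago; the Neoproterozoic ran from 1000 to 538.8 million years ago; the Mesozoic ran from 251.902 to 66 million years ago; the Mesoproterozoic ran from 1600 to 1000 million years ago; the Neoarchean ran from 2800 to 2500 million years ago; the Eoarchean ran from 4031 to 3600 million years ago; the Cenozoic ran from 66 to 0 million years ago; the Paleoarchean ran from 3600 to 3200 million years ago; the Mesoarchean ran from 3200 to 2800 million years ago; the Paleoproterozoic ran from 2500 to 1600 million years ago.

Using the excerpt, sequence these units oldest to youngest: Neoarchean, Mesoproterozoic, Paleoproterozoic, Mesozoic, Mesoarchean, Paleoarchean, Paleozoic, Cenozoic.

Paleoarchean → Mesoarchean → Neoarchean → Paleoproterozoic → Mesoproterozoic → Paleozoic → Mesozoic → Cenozoic

The oldest of these is Paleoarchean (starts 3600 Ma) and the youngest is Cenozoic (ends 0 Ma).
In between, by decreasing start age: Mesoarchean (3200), Neoarchean (2800), Paleoproterozoic (2500), Mesoproterozoic (1600), Paleozoic (538.8), Mesozoic (251.902).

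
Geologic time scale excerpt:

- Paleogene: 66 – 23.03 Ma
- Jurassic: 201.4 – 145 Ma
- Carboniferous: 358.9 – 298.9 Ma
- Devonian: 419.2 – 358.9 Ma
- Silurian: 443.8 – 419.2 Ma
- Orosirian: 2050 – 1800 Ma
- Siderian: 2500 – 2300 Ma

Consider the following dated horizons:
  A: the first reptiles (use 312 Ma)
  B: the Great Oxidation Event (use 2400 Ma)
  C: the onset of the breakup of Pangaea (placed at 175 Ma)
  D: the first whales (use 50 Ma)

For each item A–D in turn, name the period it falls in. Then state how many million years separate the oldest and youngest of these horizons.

Match each age against the start–end ranges in the excerpt: A = 312 Ma → Carboniferous (358.9–298.9); B = 2400 Ma → Siderian (2500–2300); C = 175 Ma → Jurassic (201.4–145); D = 50 Ma → Paleogene (66–23.03).
The largest age is 2400 Ma and the smallest is 50 Ma; their difference is 2350 Myr.

A — Carboniferous; B — Siderian; C — Jurassic; D — Paleogene; span 2350 million years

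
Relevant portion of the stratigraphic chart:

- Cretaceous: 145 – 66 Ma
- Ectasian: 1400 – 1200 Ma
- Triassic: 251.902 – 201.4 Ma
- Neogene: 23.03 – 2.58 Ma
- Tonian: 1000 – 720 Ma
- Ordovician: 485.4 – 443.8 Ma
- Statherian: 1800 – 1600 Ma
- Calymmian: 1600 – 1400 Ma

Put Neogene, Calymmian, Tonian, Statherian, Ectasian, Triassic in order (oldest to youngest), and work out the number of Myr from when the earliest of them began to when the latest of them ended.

From the excerpt: Neogene 23.03–2.58; Calymmian 1600–1400; Tonian 1000–720; Statherian 1800–1600; Ectasian 1400–1200; Triassic 251.902–201.4 (Ma).
Larger Ma is earlier, so the oldest is Statherian and the youngest is Neogene; oldest to youngest: Statherian, Calymmian, Ectasian, Tonian, Triassic, Neogene.
Oldest start 1800 minus youngest end 2.58 gives 1797.42 Myr overall.

Statherian → Calymmian → Ectasian → Tonian → Triassic → Neogene; total span 1797.42 Myr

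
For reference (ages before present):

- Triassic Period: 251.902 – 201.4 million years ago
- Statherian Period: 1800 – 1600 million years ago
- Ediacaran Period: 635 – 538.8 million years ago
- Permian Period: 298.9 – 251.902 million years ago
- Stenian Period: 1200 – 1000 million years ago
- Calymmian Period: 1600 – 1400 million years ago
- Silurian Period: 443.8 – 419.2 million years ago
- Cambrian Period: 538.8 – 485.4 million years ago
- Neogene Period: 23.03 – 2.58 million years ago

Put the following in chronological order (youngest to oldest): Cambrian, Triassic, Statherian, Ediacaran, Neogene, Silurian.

Neogene, Triassic, Silurian, Cambrian, Ediacaran, Statherian

Sorting by start age (ascending Ma, since larger Ma = older): Neogene began 23.03, Triassic began 251.902, Silurian began 443.8, Cambrian began 538.8, Ediacaran began 635, Statherian began 1800.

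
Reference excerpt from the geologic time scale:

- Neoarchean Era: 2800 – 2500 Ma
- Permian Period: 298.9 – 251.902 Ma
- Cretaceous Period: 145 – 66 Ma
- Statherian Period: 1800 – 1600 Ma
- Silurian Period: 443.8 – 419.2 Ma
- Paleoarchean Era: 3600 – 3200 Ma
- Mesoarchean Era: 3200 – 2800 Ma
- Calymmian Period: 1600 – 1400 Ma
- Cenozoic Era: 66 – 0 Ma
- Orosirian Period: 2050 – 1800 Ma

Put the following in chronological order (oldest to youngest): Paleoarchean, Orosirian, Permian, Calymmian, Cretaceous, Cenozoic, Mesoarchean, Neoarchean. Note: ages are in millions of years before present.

Paleoarchean, then Mesoarchean, then Neoarchean, then Orosirian, then Calymmian, then Permian, then Cretaceous, then Cenozoic

The oldest of these is Paleoarchean (starts 3600 Ma) and the youngest is Cenozoic (ends 0 Ma).
In between, by decreasing start age: Mesoarchean (3200), Neoarchean (2800), Orosirian (2050), Calymmian (1600), Permian (298.9), Cretaceous (145).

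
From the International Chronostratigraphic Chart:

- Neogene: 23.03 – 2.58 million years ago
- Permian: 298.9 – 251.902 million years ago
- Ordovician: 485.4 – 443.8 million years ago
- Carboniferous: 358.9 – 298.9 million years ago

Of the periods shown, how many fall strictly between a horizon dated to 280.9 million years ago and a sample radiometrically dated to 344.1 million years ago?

Checking each listed span, none has both start < 344.1 Ma and end > 280.9 Ma — every period straddles one of the two dates or lies outside them — so the count is 0.

0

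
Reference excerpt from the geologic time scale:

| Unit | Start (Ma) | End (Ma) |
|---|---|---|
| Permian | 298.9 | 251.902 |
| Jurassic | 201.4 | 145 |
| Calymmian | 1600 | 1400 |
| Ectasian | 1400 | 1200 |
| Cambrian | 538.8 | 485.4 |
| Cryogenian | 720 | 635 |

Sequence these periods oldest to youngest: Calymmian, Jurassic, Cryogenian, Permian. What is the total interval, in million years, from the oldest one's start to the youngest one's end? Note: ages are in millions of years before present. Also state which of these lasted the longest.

Calymmian → Cryogenian → Permian → Jurassic; total span 1455 Myr; longest is Calymmian

From the excerpt: Calymmian 1600–1400; Jurassic 201.4–145; Cryogenian 720–635; Permian 298.9–251.902 (Ma).
Larger Ma is earlier, so the oldest is Calymmian and the youngest is Jurassic; oldest to youngest: Calymmian, Cryogenian, Permian, Jurassic.
Oldest start 1600 minus youngest end 145 gives 1455 Myr overall.
Individual lengths (start − end): Calymmian 200; Cryogenian 85; Jurassic 56.4; Permian 46.998. The largest is Calymmian at 200 Myr.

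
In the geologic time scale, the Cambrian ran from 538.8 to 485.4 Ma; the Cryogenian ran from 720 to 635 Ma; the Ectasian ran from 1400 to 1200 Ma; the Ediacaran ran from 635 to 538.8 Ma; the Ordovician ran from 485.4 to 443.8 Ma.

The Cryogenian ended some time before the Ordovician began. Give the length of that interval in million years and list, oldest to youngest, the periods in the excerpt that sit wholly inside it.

149.6 million years; Ediacaran, Cambrian

End of Cryogenian = 635 Ma; start of Ordovician = 485.4 Ma.
Gap = 635 − 485.4 = 149.6 Myr.
Periods wholly inside 635–485.4 Ma: Ediacaran (635–538.8), Cambrian (538.8–485.4).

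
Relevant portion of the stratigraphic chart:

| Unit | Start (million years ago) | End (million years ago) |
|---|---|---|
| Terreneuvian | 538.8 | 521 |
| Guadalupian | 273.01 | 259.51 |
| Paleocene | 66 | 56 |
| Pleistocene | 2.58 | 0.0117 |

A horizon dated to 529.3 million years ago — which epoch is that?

529.3 Ma lies between 538.8 and 521 Ma, so it falls in the Terreneuvian.

Terreneuvian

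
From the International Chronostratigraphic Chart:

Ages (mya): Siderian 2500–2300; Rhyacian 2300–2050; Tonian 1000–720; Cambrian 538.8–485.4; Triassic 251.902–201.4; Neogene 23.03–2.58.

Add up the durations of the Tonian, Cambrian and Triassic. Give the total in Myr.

383.902 million years

Duration is start − end for each: (1000 − 720) + (538.8 − 485.4) + (251.902 − 201.4).
That is 280 + 53.4 + 50.502, which totals 383.902 million years.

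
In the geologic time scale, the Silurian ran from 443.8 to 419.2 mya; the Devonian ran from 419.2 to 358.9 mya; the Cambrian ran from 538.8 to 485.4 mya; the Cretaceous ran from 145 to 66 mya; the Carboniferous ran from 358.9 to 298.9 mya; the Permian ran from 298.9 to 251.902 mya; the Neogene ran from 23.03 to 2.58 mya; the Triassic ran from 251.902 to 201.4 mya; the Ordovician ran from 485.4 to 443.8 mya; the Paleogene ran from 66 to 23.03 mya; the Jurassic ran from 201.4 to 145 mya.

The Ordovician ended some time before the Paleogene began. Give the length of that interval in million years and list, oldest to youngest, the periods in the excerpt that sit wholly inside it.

End of Ordovician = 443.8 Ma; start of Paleogene = 66 Ma.
Gap = 443.8 − 66 = 377.8 Myr.
Periods wholly inside 443.8–66 Ma: Silurian (443.8–419.2), Devonian (419.2–358.9), Carboniferous (358.9–298.9), Permian (298.9–251.902), Triassic (251.902–201.4), Jurassic (201.4–145), Cretaceous (145–66).

377.8 million years; Silurian, Devonian, Carboniferous, Permian, Triassic, Jurassic, Cretaceous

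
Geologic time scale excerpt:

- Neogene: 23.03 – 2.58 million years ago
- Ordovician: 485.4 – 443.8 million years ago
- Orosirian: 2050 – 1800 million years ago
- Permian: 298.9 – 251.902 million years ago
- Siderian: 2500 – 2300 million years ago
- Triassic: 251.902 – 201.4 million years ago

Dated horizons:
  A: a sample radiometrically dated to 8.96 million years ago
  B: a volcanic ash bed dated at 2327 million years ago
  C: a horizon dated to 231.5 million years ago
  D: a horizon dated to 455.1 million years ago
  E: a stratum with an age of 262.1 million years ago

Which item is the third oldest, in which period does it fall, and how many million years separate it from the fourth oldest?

Sorted oldest-first by Ma: B (2327), D (455.1), E (262.1), C (231.5), A (8.96).
The third oldest is E at 262.1 Ma, which lies in 298.9–251.902 Ma: the Permian.
The fourth oldest is C at 231.5 Ma; separation = |262.1 − 231.5| = 30.6 Myr.

E, in the Permian; 30.6 million years to C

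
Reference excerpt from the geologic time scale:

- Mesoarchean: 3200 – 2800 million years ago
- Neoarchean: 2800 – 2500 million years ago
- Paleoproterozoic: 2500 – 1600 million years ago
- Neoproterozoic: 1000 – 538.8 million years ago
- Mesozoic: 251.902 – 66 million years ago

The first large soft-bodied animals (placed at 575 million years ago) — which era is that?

Neoproterozoic

575 Ma lies between 1000 and 538.8 Ma, so it falls in the Neoproterozoic.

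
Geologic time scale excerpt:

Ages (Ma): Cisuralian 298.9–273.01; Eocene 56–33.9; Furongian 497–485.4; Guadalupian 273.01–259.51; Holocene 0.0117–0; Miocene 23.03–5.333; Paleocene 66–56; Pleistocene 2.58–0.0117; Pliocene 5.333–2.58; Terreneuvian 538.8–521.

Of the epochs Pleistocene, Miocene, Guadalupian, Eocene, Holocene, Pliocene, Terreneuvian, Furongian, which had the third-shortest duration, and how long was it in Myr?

Start − end for each: Pleistocene 2.58 − 0.0117 = 2.5683; Miocene 23.03 − 5.333 = 17.697; Guadalupian 273.01 − 259.51 = 13.5; Eocene 56 − 33.9 = 22.1; Holocene 0.0117 − 0 = 0.0117; Pliocene 5.333 − 2.58 = 2.753; Terreneuvian 538.8 − 521 = 17.8; Furongian 497 − 485.4 = 11.6.
Ranking these from shortest: Holocene < Pleistocene < Pliocene < Furongian < Guadalupian < Miocene < Terreneuvian < Eocene.
Position 3 in that ranking is Pliocene, which lasted 2.753 Myr.

Pliocene, 2.753 million years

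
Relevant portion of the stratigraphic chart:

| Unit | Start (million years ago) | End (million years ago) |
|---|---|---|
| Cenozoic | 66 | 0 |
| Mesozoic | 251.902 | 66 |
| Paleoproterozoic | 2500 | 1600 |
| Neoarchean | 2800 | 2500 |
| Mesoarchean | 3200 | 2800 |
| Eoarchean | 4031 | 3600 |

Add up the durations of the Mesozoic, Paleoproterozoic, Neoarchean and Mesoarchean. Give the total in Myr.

1785.902 million years

Duration is start − end for each: (251.902 − 66) + (2500 − 1600) + (2800 − 2500) + (3200 − 2800).
That is 185.902 + 900 + 300 + 400, which totals 1785.902 million years.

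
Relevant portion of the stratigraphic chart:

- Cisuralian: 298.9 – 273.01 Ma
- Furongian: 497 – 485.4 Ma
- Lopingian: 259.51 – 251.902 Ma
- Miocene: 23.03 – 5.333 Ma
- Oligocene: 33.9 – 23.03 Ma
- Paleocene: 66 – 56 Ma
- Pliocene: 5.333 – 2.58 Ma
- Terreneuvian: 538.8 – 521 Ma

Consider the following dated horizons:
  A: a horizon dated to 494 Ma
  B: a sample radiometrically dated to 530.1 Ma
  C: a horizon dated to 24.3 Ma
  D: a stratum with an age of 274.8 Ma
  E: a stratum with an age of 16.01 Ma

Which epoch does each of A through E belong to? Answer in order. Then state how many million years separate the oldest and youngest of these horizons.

A — Furongian; B — Terreneuvian; C — Oligocene; D — Cisuralian; E — Miocene; span 514.09 million years

A: 494 Ma lies in 497–485.4 Ma, so Furongian.
B: 530.1 Ma lies in 538.8–521 Ma, so Terreneuvian.
C: 24.3 Ma lies in 33.9–23.03 Ma, so Oligocene.
D: 274.8 Ma lies in 298.9–273.01 Ma, so Cisuralian.
E: 16.01 Ma lies in 23.03–5.333 Ma, so Miocene.
Oldest = 530.1 Ma, youngest = 16.01 Ma → span 514.09 Myr.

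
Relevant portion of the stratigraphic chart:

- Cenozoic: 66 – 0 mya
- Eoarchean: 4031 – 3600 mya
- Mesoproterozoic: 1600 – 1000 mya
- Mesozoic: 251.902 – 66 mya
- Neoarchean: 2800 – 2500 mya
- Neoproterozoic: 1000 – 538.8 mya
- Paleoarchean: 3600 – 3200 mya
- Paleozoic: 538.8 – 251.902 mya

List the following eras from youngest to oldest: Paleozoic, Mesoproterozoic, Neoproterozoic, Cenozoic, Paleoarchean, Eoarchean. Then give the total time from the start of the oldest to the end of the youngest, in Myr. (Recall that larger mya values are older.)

Cenozoic, Paleozoic, Neoproterozoic, Mesoproterozoic, Paleoarchean, Eoarchean; total span 4031 Myr

From the excerpt: Paleozoic 538.8–251.902; Mesoproterozoic 1600–1000; Neoproterozoic 1000–538.8; Cenozoic 66–0; Paleoarchean 3600–3200; Eoarchean 4031–3600 (Ma).
Larger Ma is earlier, so the oldest is Eoarchean and the youngest is Cenozoic; youngest to oldest: Cenozoic, Paleozoic, Neoproterozoic, Mesoproterozoic, Paleoarchean, Eoarchean.
Oldest start 4031 minus youngest end 0 gives 4031 Myr overall.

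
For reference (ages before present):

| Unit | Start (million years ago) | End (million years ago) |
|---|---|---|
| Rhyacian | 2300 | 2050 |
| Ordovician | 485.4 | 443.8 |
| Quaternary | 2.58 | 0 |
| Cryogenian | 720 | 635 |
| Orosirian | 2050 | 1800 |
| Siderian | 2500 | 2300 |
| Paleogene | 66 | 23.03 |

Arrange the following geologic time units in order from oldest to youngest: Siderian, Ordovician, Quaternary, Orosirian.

Siderian, Orosirian, Ordovician, Quaternary

Read off each span (Ma): Siderian 2500–2300; Ordovician 485.4–443.8; Quaternary 2.58–0; Orosirian 2050–1800.
Larger Ma is older, so oldest→youngest is Siderian, Orosirian, Ordovician, Quaternary.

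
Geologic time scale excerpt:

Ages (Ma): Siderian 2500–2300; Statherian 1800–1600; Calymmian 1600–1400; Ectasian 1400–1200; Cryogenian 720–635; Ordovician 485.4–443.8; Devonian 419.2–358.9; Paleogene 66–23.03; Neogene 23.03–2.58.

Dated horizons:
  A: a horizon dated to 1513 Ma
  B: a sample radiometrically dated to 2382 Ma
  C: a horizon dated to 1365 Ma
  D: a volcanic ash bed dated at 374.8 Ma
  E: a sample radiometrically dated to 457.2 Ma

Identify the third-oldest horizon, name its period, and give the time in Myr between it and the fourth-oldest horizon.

C, in the Ectasian; 907.8 million years to E

Sorted oldest-first by Ma: B (2382), A (1513), C (1365), E (457.2), D (374.8).
The third oldest is C at 1365 Ma, which lies in 1400–1200 Ma: the Ectasian.
The fourth oldest is E at 457.2 Ma; separation = |1365 − 457.2| = 907.8 Myr.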